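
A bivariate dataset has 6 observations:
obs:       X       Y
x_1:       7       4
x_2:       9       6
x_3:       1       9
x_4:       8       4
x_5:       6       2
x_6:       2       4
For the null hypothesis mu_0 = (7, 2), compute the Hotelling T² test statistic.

Step 1 — sample mean vector:
  mean(X) = (7 + 9 + 1 + 8 + 6 + 2) / 6 = 33/6 = 5.5
  mean(Y) = (4 + 6 + 9 + 4 + 2 + 4) / 6 = 29/6 = 4.8333
  x̄ = (5.5, 4.8333),  deviation x̄ - mu_0 = (5.5, 4.8333) - (7, 2) = (-1.5, 2.8333).

Step 2 — sample covariance matrix, S[i,j] = (1/(n-1)) · Σ_k (x_{k,i} - mean_i) · (x_{k,j} - mean_j), divisor n-1 = 5:
  S[X,X] = ((1.5)·(1.5) + (3.5)·(3.5) + (-4.5)·(-4.5) + (2.5)·(2.5) + (0.5)·(0.5) + (-3.5)·(-3.5)) / 5 = 53.5/5 = 10.7
  S[X,Y] = ((1.5)·(-0.8333) + (3.5)·(1.1667) + (-4.5)·(4.1667) + (2.5)·(-0.8333) + (0.5)·(-2.8333) + (-3.5)·(-0.8333)) / 5 = -16.5/5 = -3.3
  S[Y,Y] = ((-0.8333)·(-0.8333) + (1.1667)·(1.1667) + (4.1667)·(4.1667) + (-0.8333)·(-0.8333) + (-2.8333)·(-2.8333) + (-0.8333)·(-0.8333)) / 5 = 28.8333/5 = 5.7667
  S = [[10.7, -3.3],
 [-3.3, 5.7667]].

Step 3 — invert S. det(S) = 10.7·5.7667 - (-3.3)² = 50.8133.
  S^{-1} = (1/det) · [[d, -b], [-b, a]] = [[0.1135, 0.0649],
 [0.0649, 0.2106]].

Step 4 — quadratic form (x̄ - mu_0)^T · S^{-1} · (x̄ - mu_0):
  S^{-1} · (x̄ - mu_0) = (0.0138, 0.4992),
  (x̄ - mu_0)^T · [...] = (-1.5)·(0.0138) + (2.8333)·(0.4992) = 1.3938.

Step 5 — scale by n: T² = 6 · 1.3938 = 8.3626.

T² ≈ 8.3626


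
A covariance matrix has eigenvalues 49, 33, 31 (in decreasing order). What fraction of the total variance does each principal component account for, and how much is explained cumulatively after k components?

Step 1 — total variance = trace(Sigma) = Σ λ_i = 49 + 33 + 31 = 113.

Step 2 — fraction explained by component i = λ_i / Σ λ:
  PC1: 49/113 = 0.4336
  PC2: 33/113 = 0.292
  PC3: 31/113 = 0.2743

Step 3 — cumulative fraction after k components = (λ_1 + ... + λ_k) / Σ λ:
  k = 1: 49/113 = 0.4336
  k = 2: (49 + 33)/113 = 82/113 = 0.7257
  k = 3: (49 + 33 + 31)/113 = 113/113 = 1

Summary (fraction, with percent):

explained: PC1 0.4336 (43.36%), PC2 0.292 (29.2%), PC3 0.2743 (27.43%);  cumulative: 0.4336, 0.7257, 1


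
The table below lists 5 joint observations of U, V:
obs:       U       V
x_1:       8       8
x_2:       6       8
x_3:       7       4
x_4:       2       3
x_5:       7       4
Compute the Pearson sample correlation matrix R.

Step 1 — column means:
  mean(U) = (8 + 6 + 7 + 2 + 7) / 5 = 30/5 = 6
  mean(V) = (8 + 8 + 4 + 3 + 4) / 5 = 27/5 = 5.4

Step 2 — sample variances and covariances s[i,j] = (1/(n-1)) · Σ_k (x_{k,i} - mean_i) · (x_{k,j} - mean_j), with n-1 = 4:
  s[U,U] = ((2)·(2) + (0)·(0) + (1)·(1) + (-4)·(-4) + (1)·(1)) / 4 = 22/4 = 5.5
  s[U,V] = ((2)·(2.6) + (0)·(2.6) + (1)·(-1.4) + (-4)·(-2.4) + (1)·(-1.4)) / 4 = 12/4 = 3
  s[V,V] = ((2.6)·(2.6) + (2.6)·(2.6) + (-1.4)·(-1.4) + (-2.4)·(-2.4) + (-1.4)·(-1.4)) / 4 = 23.2/4 = 5.8
  Sample standard deviations s_i = √(s[i,i]):
  s(U) = √(5.5) = 2.3452
  s(V) = √(5.8) = 2.4083

Step 3 — r_{ij} = s_{ij} / (s_i · s_j):
  r[U,U] = 1 (diagonal).
  r[U,V] = 3 / (2.3452 · 2.4083) = 3 / 5.648 = 0.5312
  r[V,V] = 1 (diagonal).

R is symmetric with unit diagonal. Assembling:

R = [[1, 0.5312],
 [0.5312, 1]]


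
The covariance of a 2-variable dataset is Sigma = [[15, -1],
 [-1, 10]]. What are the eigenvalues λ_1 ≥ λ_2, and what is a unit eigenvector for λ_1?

Step 1 — characteristic polynomial of 2×2 Sigma:
  det(Sigma - λI) = λ² - trace · λ + det = 0.
  trace = 15 + 10 = 25, det = 15·10 - (-1)² = 149.
Step 2 — discriminant:
  Δ = trace² - 4·det = 625 - 596 = 29.
Step 3 — eigenvalues:
  λ = (trace ± √Δ)/2 = (25 ± 5.3852)/2,
  λ_1 = 15.1926,  λ_2 = 9.8074.

Step 4 — unit eigenvector for λ_1: solve (Sigma - λ_1 I)v = 0. First row:
  (15 - 15.1926)·v_x + (-1)·v_y = 0, i.e. (-0.1926)·v_x + (-1)·v_y = 0,
  so v ∝ (b, λ_1 - a) = (-1, 0.1926); multiply by -1 so the first entry is positive: u = (1, -0.1926).
  ||u|| = √((1)² + (-0.1926)²) = √(1.0371) ≈ 1.0184,
  v_1 = u/||u|| ≈ (0.982, -0.1891) (||v_1|| = 1).

λ_1 = 15.1926,  λ_2 = 9.8074;  v_1 ≈ (0.982, -0.1891)


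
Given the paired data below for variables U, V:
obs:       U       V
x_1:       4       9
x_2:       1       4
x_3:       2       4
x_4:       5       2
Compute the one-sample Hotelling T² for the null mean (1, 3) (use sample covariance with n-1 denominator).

Step 1 — sample mean vector:
  mean(U) = (4 + 1 + 2 + 5) / 4 = 12/4 = 3
  mean(V) = (9 + 4 + 4 + 2) / 4 = 19/4 = 4.75
  x̄ = (3, 4.75),  deviation x̄ - mu_0 = (3, 4.75) - (1, 3) = (2, 1.75).

Step 2 — sample covariance matrix, S[i,j] = (1/(n-1)) · Σ_k (x_{k,i} - mean_i) · (x_{k,j} - mean_j), divisor n-1 = 3:
  S[U,U] = ((1)·(1) + (-2)·(-2) + (-1)·(-1) + (2)·(2)) / 3 = 10/3 = 3.3333
  S[U,V] = ((1)·(4.25) + (-2)·(-0.75) + (-1)·(-0.75) + (2)·(-2.75)) / 3 = 1/3 = 0.3333
  S[V,V] = ((4.25)·(4.25) + (-0.75)·(-0.75) + (-0.75)·(-0.75) + (-2.75)·(-2.75)) / 3 = 26.75/3 = 8.9167
  S = [[3.3333, 0.3333],
 [0.3333, 8.9167]].

Step 3 — invert S. det(S) = 3.3333·8.9167 - (0.3333)² = 29.6111.
  S^{-1} = (1/det) · [[d, -b], [-b, a]] = [[0.3011, -0.0113],
 [-0.0113, 0.1126]].

Step 4 — quadratic form (x̄ - mu_0)^T · S^{-1} · (x̄ - mu_0):
  S^{-1} · (x̄ - mu_0) = (0.5826, 0.1745),
  (x̄ - mu_0)^T · [...] = (2)·(0.5826) + (1.75)·(0.1745) = 1.4705.

Step 5 — scale by n: T² = 4 · 1.4705 = 5.8818.

T² ≈ 5.8818


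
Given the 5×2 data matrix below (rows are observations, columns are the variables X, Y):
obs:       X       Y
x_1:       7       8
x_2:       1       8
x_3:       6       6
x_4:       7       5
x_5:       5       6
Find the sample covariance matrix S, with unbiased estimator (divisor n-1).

Step 1 — column means:
  mean(X) = (7 + 1 + 6 + 7 + 5) / 5 = 26/5 = 5.2
  mean(Y) = (8 + 8 + 6 + 5 + 6) / 5 = 33/5 = 6.6

Step 2 — sample covariance S[i,j] = (1/(n-1)) · Σ_k (x_{k,i} - mean_i) · (x_{k,j} - mean_j), with n-1 = 4.
  S[X,X] = ((1.8)·(1.8) + (-4.2)·(-4.2) + (0.8)·(0.8) + (1.8)·(1.8) + (-0.2)·(-0.2)) / 4 = 24.8/4 = 6.2
  S[X,Y] = ((1.8)·(1.4) + (-4.2)·(1.4) + (0.8)·(-0.6) + (1.8)·(-1.6) + (-0.2)·(-0.6)) / 4 = -6.6/4 = -1.65
  S[Y,Y] = ((1.4)·(1.4) + (1.4)·(1.4) + (-0.6)·(-0.6) + (-1.6)·(-1.6) + (-0.6)·(-0.6)) / 4 = 7.2/4 = 1.8

S is symmetric (S[j,i] = S[i,j]). Assembling:

S = [[6.2, -1.65],
 [-1.65, 1.8]]


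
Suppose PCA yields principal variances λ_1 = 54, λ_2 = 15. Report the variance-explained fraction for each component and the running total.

Step 1 — total variance = trace(Sigma) = Σ λ_i = 54 + 15 = 69.

Step 2 — fraction explained by component i = λ_i / Σ λ:
  PC1: 54/69 = 0.7826
  PC2: 15/69 = 0.2174

Step 3 — cumulative fraction after k components = (λ_1 + ... + λ_k) / Σ λ:
  k = 1: 54/69 = 0.7826
  k = 2: (54 + 15)/69 = 69/69 = 1

Summary (fraction, with percent):

explained: PC1 0.7826 (78.26%), PC2 0.2174 (21.74%);  cumulative: 0.7826, 1


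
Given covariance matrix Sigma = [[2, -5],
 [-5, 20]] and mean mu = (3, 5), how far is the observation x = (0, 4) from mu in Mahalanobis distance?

Step 1 — centre the observation: (x - mu) = (-3, -1).

Step 2 — invert Sigma. det(Sigma) = 2·20 - (-5)² = 15.
  Sigma^{-1} = (1/det) · [[d, -b], [-b, a]] = [[1.3333, 0.3333],
 [0.3333, 0.1333]].

Step 3 — form the quadratic (x - mu)^T · Sigma^{-1} · (x - mu):
  Sigma^{-1} · (x - mu) = (-4.3333, -1.1333).
  (x - mu)^T · [Sigma^{-1} · (x - mu)] = (-3)·(-4.3333) + (-1)·(-1.1333) = 14.1333.

Step 4 — take square root: d = √(14.1333) ≈ 3.7594.

d(x, mu) = √(14.1333) ≈ 3.7594


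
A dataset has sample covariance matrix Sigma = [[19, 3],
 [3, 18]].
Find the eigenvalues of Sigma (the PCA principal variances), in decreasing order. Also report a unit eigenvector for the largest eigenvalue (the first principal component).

Step 1 — characteristic polynomial of 2×2 Sigma:
  det(Sigma - λI) = λ² - trace · λ + det = 0.
  trace = 19 + 18 = 37, det = 19·18 - (3)² = 333.
Step 2 — discriminant:
  Δ = trace² - 4·det = 1369 - 1332 = 37.
Step 3 — eigenvalues:
  λ = (trace ± √Δ)/2 = (37 ± 6.0828)/2,
  λ_1 = 21.5414,  λ_2 = 15.4586.

Step 4 — unit eigenvector for λ_1: solve (Sigma - λ_1 I)v = 0. First row:
  (19 - 21.5414)·v_x + (3)·v_y = 0, i.e. (-2.5414)·v_x + (3)·v_y = 0,
  so v ∝ (b, λ_1 - a) = (3, 2.5414) = u.
  ||u|| = √((3)² + (2.5414)²) = √(15.4586) ≈ 3.9317,
  v_1 = u/||u|| ≈ (0.763, 0.6464) (||v_1|| = 1).

λ_1 = 21.5414,  λ_2 = 15.4586;  v_1 ≈ (0.763, 0.6464)


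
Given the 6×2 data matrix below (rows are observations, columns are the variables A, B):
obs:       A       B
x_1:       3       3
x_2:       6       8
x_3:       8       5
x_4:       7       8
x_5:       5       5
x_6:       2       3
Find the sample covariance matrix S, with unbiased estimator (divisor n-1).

Step 1 — column means:
  mean(A) = (3 + 6 + 8 + 7 + 5 + 2) / 6 = 31/6 = 5.1667
  mean(B) = (3 + 8 + 5 + 8 + 5 + 3) / 6 = 32/6 = 5.3333

Step 2 — sample covariance S[i,j] = (1/(n-1)) · Σ_k (x_{k,i} - mean_i) · (x_{k,j} - mean_j), with n-1 = 5.
  S[A,A] = ((-2.1667)·(-2.1667) + (0.8333)·(0.8333) + (2.8333)·(2.8333) + (1.8333)·(1.8333) + (-0.1667)·(-0.1667) + (-3.1667)·(-3.1667)) / 5 = 26.8333/5 = 5.3667
  S[A,B] = ((-2.1667)·(-2.3333) + (0.8333)·(2.6667) + (2.8333)·(-0.3333) + (1.8333)·(2.6667) + (-0.1667)·(-0.3333) + (-3.1667)·(-2.3333)) / 5 = 18.6667/5 = 3.7333
  S[B,B] = ((-2.3333)·(-2.3333) + (2.6667)·(2.6667) + (-0.3333)·(-0.3333) + (2.6667)·(2.6667) + (-0.3333)·(-0.3333) + (-2.3333)·(-2.3333)) / 5 = 25.3333/5 = 5.0667

S is symmetric (S[j,i] = S[i,j]). Assembling:

S = [[5.3667, 3.7333],
 [3.7333, 5.0667]]


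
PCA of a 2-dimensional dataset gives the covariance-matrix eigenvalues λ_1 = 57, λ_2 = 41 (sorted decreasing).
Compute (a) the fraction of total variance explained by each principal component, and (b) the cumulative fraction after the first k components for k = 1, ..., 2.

Step 1 — total variance = trace(Sigma) = Σ λ_i = 57 + 41 = 98.

Step 2 — fraction explained by component i = λ_i / Σ λ:
  PC1: 57/98 = 0.5816
  PC2: 41/98 = 0.4184

Step 3 — cumulative fraction after k components = (λ_1 + ... + λ_k) / Σ λ:
  k = 1: 57/98 = 0.5816
  k = 2: (57 + 41)/98 = 98/98 = 1

Summary (fraction, with percent):

explained: PC1 0.5816 (58.16%), PC2 0.4184 (41.84%);  cumulative: 0.5816, 1


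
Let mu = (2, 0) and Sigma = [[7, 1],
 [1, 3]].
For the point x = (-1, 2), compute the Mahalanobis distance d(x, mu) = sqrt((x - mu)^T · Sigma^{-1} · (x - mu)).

Step 1 — centre the observation: (x - mu) = (-3, 2).

Step 2 — invert Sigma. det(Sigma) = 7·3 - (1)² = 20.
  Sigma^{-1} = (1/det) · [[d, -b], [-b, a]] = [[0.15, -0.05],
 [-0.05, 0.35]].

Step 3 — form the quadratic (x - mu)^T · Sigma^{-1} · (x - mu):
  Sigma^{-1} · (x - mu) = (-0.55, 0.85).
  (x - mu)^T · [Sigma^{-1} · (x - mu)] = (-3)·(-0.55) + (2)·(0.85) = 3.35.

Step 4 — take square root: d = √(3.35) ≈ 1.8303.

d(x, mu) = √(3.35) ≈ 1.8303


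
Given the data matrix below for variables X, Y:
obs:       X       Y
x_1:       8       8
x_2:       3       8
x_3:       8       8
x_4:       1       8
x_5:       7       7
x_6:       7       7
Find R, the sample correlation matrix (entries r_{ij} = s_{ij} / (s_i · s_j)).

Step 1 — column means:
  mean(X) = (8 + 3 + 8 + 1 + 7 + 7) / 6 = 34/6 = 5.6667
  mean(Y) = (8 + 8 + 8 + 8 + 7 + 7) / 6 = 46/6 = 7.6667

Step 2 — sample variances and covariances s[i,j] = (1/(n-1)) · Σ_k (x_{k,i} - mean_i) · (x_{k,j} - mean_j), with n-1 = 5:
  s[X,X] = ((2.3333)·(2.3333) + (-2.6667)·(-2.6667) + (2.3333)·(2.3333) + (-4.6667)·(-4.6667) + (1.3333)·(1.3333) + (1.3333)·(1.3333)) / 5 = 43.3333/5 = 8.6667
  s[X,Y] = ((2.3333)·(0.3333) + (-2.6667)·(0.3333) + (2.3333)·(0.3333) + (-4.6667)·(0.3333) + (1.3333)·(-0.6667) + (1.3333)·(-0.6667)) / 5 = -2.6667/5 = -0.5333
  s[Y,Y] = ((0.3333)·(0.3333) + (0.3333)·(0.3333) + (0.3333)·(0.3333) + (0.3333)·(0.3333) + (-0.6667)·(-0.6667) + (-0.6667)·(-0.6667)) / 5 = 1.3333/5 = 0.2667
  Sample standard deviations s_i = √(s[i,i]):
  s(X) = √(8.6667) = 2.9439
  s(Y) = √(0.2667) = 0.5164

Step 3 — r_{ij} = s_{ij} / (s_i · s_j):
  r[X,X] = 1 (diagonal).
  r[X,Y] = -0.5333 / (2.9439 · 0.5164) = -0.5333 / 1.5202 = -0.3508
  r[Y,Y] = 1 (diagonal).

R is symmetric with unit diagonal. Assembling:

R = [[1, -0.3508],
 [-0.3508, 1]]


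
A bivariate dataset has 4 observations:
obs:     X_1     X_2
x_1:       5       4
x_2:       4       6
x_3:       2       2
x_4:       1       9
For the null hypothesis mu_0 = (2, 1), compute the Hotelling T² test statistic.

Step 1 — sample mean vector:
  mean(X_1) = (5 + 4 + 2 + 1) / 4 = 12/4 = 3
  mean(X_2) = (4 + 6 + 2 + 9) / 4 = 21/4 = 5.25
  x̄ = (3, 5.25),  deviation x̄ - mu_0 = (3, 5.25) - (2, 1) = (1, 4.25).

Step 2 — sample covariance matrix, S[i,j] = (1/(n-1)) · Σ_k (x_{k,i} - mean_i) · (x_{k,j} - mean_j), divisor n-1 = 3:
  S[X_1,X_1] = ((2)·(2) + (1)·(1) + (-1)·(-1) + (-2)·(-2)) / 3 = 10/3 = 3.3333
  S[X_1,X_2] = ((2)·(-1.25) + (1)·(0.75) + (-1)·(-3.25) + (-2)·(3.75)) / 3 = -6/3 = -2
  S[X_2,X_2] = ((-1.25)·(-1.25) + (0.75)·(0.75) + (-3.25)·(-3.25) + (3.75)·(3.75)) / 3 = 26.75/3 = 8.9167
  S = [[3.3333, -2],
 [-2, 8.9167]].

Step 3 — invert S. det(S) = 3.3333·8.9167 - (-2)² = 25.7222.
  S^{-1} = (1/det) · [[d, -b], [-b, a]] = [[0.3467, 0.0778],
 [0.0778, 0.1296]].

Step 4 — quadratic form (x̄ - mu_0)^T · S^{-1} · (x̄ - mu_0):
  S^{-1} · (x̄ - mu_0) = (0.6771, 0.6285),
  (x̄ - mu_0)^T · [...] = (1)·(0.6771) + (4.25)·(0.6285) = 3.3483.

Step 5 — scale by n: T² = 4 · 3.3483 = 13.3931.

T² ≈ 13.3931


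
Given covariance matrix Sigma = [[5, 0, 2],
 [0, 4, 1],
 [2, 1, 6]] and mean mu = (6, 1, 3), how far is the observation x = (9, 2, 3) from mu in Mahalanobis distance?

Step 1 — centre the observation: (x - mu) = (3, 1, 0).

Step 2 — invert Sigma (cofactor / det for 3×3, or solve directly):
  Sigma^{-1} = [[0.2323, 0.0202, -0.0808],
 [0.0202, 0.2626, -0.0505],
 [-0.0808, -0.0505, 0.202]].

Step 3 — form the quadratic (x - mu)^T · Sigma^{-1} · (x - mu):
  Sigma^{-1} · (x - mu) = (0.7172, 0.3232, -0.2929).
  (x - mu)^T · [Sigma^{-1} · (x - mu)] = (3)·(0.7172) + (1)·(0.3232) + (0)·(-0.2929) = 2.4747.

Step 4 — take square root: d = √(2.4747) ≈ 1.5731.

d(x, mu) = √(2.4747) ≈ 1.5731


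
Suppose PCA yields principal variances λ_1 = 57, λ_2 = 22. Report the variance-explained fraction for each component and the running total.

Step 1 — total variance = trace(Sigma) = Σ λ_i = 57 + 22 = 79.

Step 2 — fraction explained by component i = λ_i / Σ λ:
  PC1: 57/79 = 0.7215
  PC2: 22/79 = 0.2785

Step 3 — cumulative fraction after k components = (λ_1 + ... + λ_k) / Σ λ:
  k = 1: 57/79 = 0.7215
  k = 2: (57 + 22)/79 = 79/79 = 1

Summary (fraction, with percent):

explained: PC1 0.7215 (72.15%), PC2 0.2785 (27.85%);  cumulative: 0.7215, 1


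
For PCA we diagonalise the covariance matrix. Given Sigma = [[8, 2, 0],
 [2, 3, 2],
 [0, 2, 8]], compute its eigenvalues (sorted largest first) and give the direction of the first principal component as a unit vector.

Step 1 — characteristic polynomial p(λ) = det(λI - Sigma) = λ³ - tr·λ² + c_1·λ - det, where tr = trace, c_1 = sum of the principal 2×2 minors, det = det(Sigma):
  tr = 8 + 3 + 8 = 19,
  c_1 = (8·3 - (2)²) + (8·8 - (0)²) + (3·8 - (2)²) = 20 + 64 + 20 = 104,
  det = 8·(3·8 - (2)²) - (2)·((2)·8 - (2)·(0)) + (0)·((2)·(2) - 3·(0)) = 8·(20) - (2)·(16) + (0)·(4) = 128.
  So p(λ) = λ³ - 19λ² + 104λ - 128.
Step 2 — look for an integer root (rational root theorem: any rational root is an integer divisor of 128). Testing λ = 8:
  p(8) = 512 - 1216 + 832 - 128 = 0  ✓
  Dividing out (λ - 8): p(λ) = (λ - 8)(λ² - 11λ + 16).
Step 3 — remaining eigenvalues from the quadratic λ² - 11λ + 16 = 0:
  Δ = 11² - 4·16 = 121 - 64 = 57,  λ = (11 ± √57)/2 = (11 ± 7.5498)/2 ≈ 9.2749 or 1.7251.
  Sorted: λ_1 = 9.2749,  λ_2 = 8,  λ_3 = 1.7251  (check: sum = 19 = tr ✓).

Step 4 — unit eigenvector for λ_1 ≈ 9.2749: v spans the null space of (Sigma - λ_1 I), whose rows are
  r_1 = (-1.2749, 2, 0),  r_2 = (2, -6.2749, 2),  r_3 = (0, 2, -1.2749).
  v is orthogonal to every row, so take v ∝ r_1 × r_2 = ((2)·(2) - (0)·(-6.2749), (0)·(2) - (-1.2749)·(2), (-1.2749)·(-6.2749) - (2)·(2)) ≈ (4, 2.5498, 4).
  Let u = (4, 2.5498, 4).
  ||u|| = √((4)² + (2.5498)² + (4)²) = √(38.5017) ≈ 6.205,  v_1 = u/||u|| ≈ (0.6446, 0.4109, 0.6446) (||v_1|| = 1).

λ_1 = 9.2749,  λ_2 = 8,  λ_3 = 1.7251;  v_1 ≈ (0.6446, 0.4109, 0.6446)


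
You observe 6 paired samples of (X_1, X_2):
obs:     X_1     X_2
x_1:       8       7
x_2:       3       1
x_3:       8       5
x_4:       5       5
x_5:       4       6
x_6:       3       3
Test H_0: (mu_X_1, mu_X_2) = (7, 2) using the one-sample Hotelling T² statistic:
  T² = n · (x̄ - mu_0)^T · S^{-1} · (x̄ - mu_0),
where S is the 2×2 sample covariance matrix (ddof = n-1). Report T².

Step 1 — sample mean vector:
  mean(X_1) = (8 + 3 + 8 + 5 + 4 + 3) / 6 = 31/6 = 5.1667
  mean(X_2) = (7 + 1 + 5 + 5 + 6 + 3) / 6 = 27/6 = 4.5
  x̄ = (5.1667, 4.5),  deviation x̄ - mu_0 = (5.1667, 4.5) - (7, 2) = (-1.8333, 2.5).

Step 2 — sample covariance matrix, S[i,j] = (1/(n-1)) · Σ_k (x_{k,i} - mean_i) · (x_{k,j} - mean_j), divisor n-1 = 5:
  S[X_1,X_1] = ((2.8333)·(2.8333) + (-2.1667)·(-2.1667) + (2.8333)·(2.8333) + (-0.1667)·(-0.1667) + (-1.1667)·(-1.1667) + (-2.1667)·(-2.1667)) / 5 = 26.8333/5 = 5.3667
  S[X_1,X_2] = ((2.8333)·(2.5) + (-2.1667)·(-3.5) + (2.8333)·(0.5) + (-0.1667)·(0.5) + (-1.1667)·(1.5) + (-2.1667)·(-1.5)) / 5 = 17.5/5 = 3.5
  S[X_2,X_2] = ((2.5)·(2.5) + (-3.5)·(-3.5) + (0.5)·(0.5) + (0.5)·(0.5) + (1.5)·(1.5) + (-1.5)·(-1.5)) / 5 = 23.5/5 = 4.7
  S = [[5.3667, 3.5],
 [3.5, 4.7]].

Step 3 — invert S. det(S) = 5.3667·4.7 - (3.5)² = 12.9733.
  S^{-1} = (1/det) · [[d, -b], [-b, a]] = [[0.3623, -0.2698],
 [-0.2698, 0.4137]].

Step 4 — quadratic form (x̄ - mu_0)^T · S^{-1} · (x̄ - mu_0):
  S^{-1} · (x̄ - mu_0) = (-1.3386, 1.5288),
  (x̄ - mu_0)^T · [...] = (-1.8333)·(-1.3386) + (2.5)·(1.5288) = 6.2761.

Step 5 — scale by n: T² = 6 · 6.2761 = 37.6567.

T² ≈ 37.6567


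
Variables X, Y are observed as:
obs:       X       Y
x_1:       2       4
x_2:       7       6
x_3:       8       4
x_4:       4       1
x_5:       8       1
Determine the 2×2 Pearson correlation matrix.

Step 1 — column means:
  mean(X) = (2 + 7 + 8 + 4 + 8) / 5 = 29/5 = 5.8
  mean(Y) = (4 + 6 + 4 + 1 + 1) / 5 = 16/5 = 3.2

Step 2 — sample variances and covariances s[i,j] = (1/(n-1)) · Σ_k (x_{k,i} - mean_i) · (x_{k,j} - mean_j), with n-1 = 4:
  s[X,X] = ((-3.8)·(-3.8) + (1.2)·(1.2) + (2.2)·(2.2) + (-1.8)·(-1.8) + (2.2)·(2.2)) / 4 = 28.8/4 = 7.2
  s[X,Y] = ((-3.8)·(0.8) + (1.2)·(2.8) + (2.2)·(0.8) + (-1.8)·(-2.2) + (2.2)·(-2.2)) / 4 = 1.2/4 = 0.3
  s[Y,Y] = ((0.8)·(0.8) + (2.8)·(2.8) + (0.8)·(0.8) + (-2.2)·(-2.2) + (-2.2)·(-2.2)) / 4 = 18.8/4 = 4.7
  Sample standard deviations s_i = √(s[i,i]):
  s(X) = √(7.2) = 2.6833
  s(Y) = √(4.7) = 2.1679

Step 3 — r_{ij} = s_{ij} / (s_i · s_j):
  r[X,X] = 1 (diagonal).
  r[X,Y] = 0.3 / (2.6833 · 2.1679) = 0.3 / 5.8172 = 0.0516
  r[Y,Y] = 1 (diagonal).

R is symmetric with unit diagonal. Assembling:

R = [[1, 0.0516],
 [0.0516, 1]]


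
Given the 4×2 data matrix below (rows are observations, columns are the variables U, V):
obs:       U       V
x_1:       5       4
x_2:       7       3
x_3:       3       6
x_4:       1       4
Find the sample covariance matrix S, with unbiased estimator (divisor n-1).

Step 1 — column means:
  mean(U) = (5 + 7 + 3 + 1) / 4 = 16/4 = 4
  mean(V) = (4 + 3 + 6 + 4) / 4 = 17/4 = 4.25

Step 2 — sample covariance S[i,j] = (1/(n-1)) · Σ_k (x_{k,i} - mean_i) · (x_{k,j} - mean_j), with n-1 = 3.
  S[U,U] = ((1)·(1) + (3)·(3) + (-1)·(-1) + (-3)·(-3)) / 3 = 20/3 = 6.6667
  S[U,V] = ((1)·(-0.25) + (3)·(-1.25) + (-1)·(1.75) + (-3)·(-0.25)) / 3 = -5/3 = -1.6667
  S[V,V] = ((-0.25)·(-0.25) + (-1.25)·(-1.25) + (1.75)·(1.75) + (-0.25)·(-0.25)) / 3 = 4.75/3 = 1.5833

S is symmetric (S[j,i] = S[i,j]). Assembling:

S = [[6.6667, -1.6667],
 [-1.6667, 1.5833]]


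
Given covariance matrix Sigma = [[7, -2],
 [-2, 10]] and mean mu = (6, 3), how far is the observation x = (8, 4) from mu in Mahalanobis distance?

Step 1 — centre the observation: (x - mu) = (2, 1).

Step 2 — invert Sigma. det(Sigma) = 7·10 - (-2)² = 66.
  Sigma^{-1} = (1/det) · [[d, -b], [-b, a]] = [[0.1515, 0.0303],
 [0.0303, 0.1061]].

Step 3 — form the quadratic (x - mu)^T · Sigma^{-1} · (x - mu):
  Sigma^{-1} · (x - mu) = (0.3333, 0.1667).
  (x - mu)^T · [Sigma^{-1} · (x - mu)] = (2)·(0.3333) + (1)·(0.1667) = 0.8333.

Step 4 — take square root: d = √(0.8333) ≈ 0.9129.

d(x, mu) = √(0.8333) ≈ 0.9129


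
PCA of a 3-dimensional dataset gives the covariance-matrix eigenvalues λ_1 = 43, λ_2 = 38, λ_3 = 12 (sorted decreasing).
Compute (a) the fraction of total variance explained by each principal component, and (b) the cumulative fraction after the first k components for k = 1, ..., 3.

Step 1 — total variance = trace(Sigma) = Σ λ_i = 43 + 38 + 12 = 93.

Step 2 — fraction explained by component i = λ_i / Σ λ:
  PC1: 43/93 = 0.4624
  PC2: 38/93 = 0.4086
  PC3: 12/93 = 0.129

Step 3 — cumulative fraction after k components = (λ_1 + ... + λ_k) / Σ λ:
  k = 1: 43/93 = 0.4624
  k = 2: (43 + 38)/93 = 81/93 = 0.871
  k = 3: (43 + 38 + 12)/93 = 93/93 = 1

Summary (fraction, with percent):

explained: PC1 0.4624 (46.24%), PC2 0.4086 (40.86%), PC3 0.129 (12.9%);  cumulative: 0.4624, 0.871, 1


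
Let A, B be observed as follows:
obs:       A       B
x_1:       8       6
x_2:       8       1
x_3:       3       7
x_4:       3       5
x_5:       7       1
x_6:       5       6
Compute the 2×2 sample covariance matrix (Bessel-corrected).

Step 1 — column means:
  mean(A) = (8 + 8 + 3 + 3 + 7 + 5) / 6 = 34/6 = 5.6667
  mean(B) = (6 + 1 + 7 + 5 + 1 + 6) / 6 = 26/6 = 4.3333

Step 2 — sample covariance S[i,j] = (1/(n-1)) · Σ_k (x_{k,i} - mean_i) · (x_{k,j} - mean_j), with n-1 = 5.
  S[A,A] = ((2.3333)·(2.3333) + (2.3333)·(2.3333) + (-2.6667)·(-2.6667) + (-2.6667)·(-2.6667) + (1.3333)·(1.3333) + (-0.6667)·(-0.6667)) / 5 = 27.3333/5 = 5.4667
  S[A,B] = ((2.3333)·(1.6667) + (2.3333)·(-3.3333) + (-2.6667)·(2.6667) + (-2.6667)·(0.6667) + (1.3333)·(-3.3333) + (-0.6667)·(1.6667)) / 5 = -18.3333/5 = -3.6667
  S[B,B] = ((1.6667)·(1.6667) + (-3.3333)·(-3.3333) + (2.6667)·(2.6667) + (0.6667)·(0.6667) + (-3.3333)·(-3.3333) + (1.6667)·(1.6667)) / 5 = 35.3333/5 = 7.0667

S is symmetric (S[j,i] = S[i,j]). Assembling:

S = [[5.4667, -3.6667],
 [-3.6667, 7.0667]]


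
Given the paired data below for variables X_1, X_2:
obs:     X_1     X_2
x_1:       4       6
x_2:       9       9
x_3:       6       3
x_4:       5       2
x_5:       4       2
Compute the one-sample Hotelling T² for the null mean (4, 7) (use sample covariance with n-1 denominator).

Step 1 — sample mean vector:
  mean(X_1) = (4 + 9 + 6 + 5 + 4) / 5 = 28/5 = 5.6
  mean(X_2) = (6 + 9 + 3 + 2 + 2) / 5 = 22/5 = 4.4
  x̄ = (5.6, 4.4),  deviation x̄ - mu_0 = (5.6, 4.4) - (4, 7) = (1.6, -2.6).

Step 2 — sample covariance matrix, S[i,j] = (1/(n-1)) · Σ_k (x_{k,i} - mean_i) · (x_{k,j} - mean_j), divisor n-1 = 4:
  S[X_1,X_1] = ((-1.6)·(-1.6) + (3.4)·(3.4) + (0.4)·(0.4) + (-0.6)·(-0.6) + (-1.6)·(-1.6)) / 4 = 17.2/4 = 4.3
  S[X_1,X_2] = ((-1.6)·(1.6) + (3.4)·(4.6) + (0.4)·(-1.4) + (-0.6)·(-2.4) + (-1.6)·(-2.4)) / 4 = 17.8/4 = 4.45
  S[X_2,X_2] = ((1.6)·(1.6) + (4.6)·(4.6) + (-1.4)·(-1.4) + (-2.4)·(-2.4) + (-2.4)·(-2.4)) / 4 = 37.2/4 = 9.3
  S = [[4.3, 4.45],
 [4.45, 9.3]].

Step 3 — invert S. det(S) = 4.3·9.3 - (4.45)² = 20.1875.
  S^{-1} = (1/det) · [[d, -b], [-b, a]] = [[0.4607, -0.2204],
 [-0.2204, 0.213]].

Step 4 — quadratic form (x̄ - mu_0)^T · S^{-1} · (x̄ - mu_0):
  S^{-1} · (x̄ - mu_0) = (1.3102, -0.9065),
  (x̄ - mu_0)^T · [...] = (1.6)·(1.3102) + (-2.6)·(-0.9065) = 4.4533.

Step 5 — scale by n: T² = 5 · 4.4533 = 22.2663.

T² ≈ 22.2663


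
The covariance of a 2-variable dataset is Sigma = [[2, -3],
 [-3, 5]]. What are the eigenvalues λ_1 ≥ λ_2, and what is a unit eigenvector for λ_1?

Step 1 — characteristic polynomial of 2×2 Sigma:
  det(Sigma - λI) = λ² - trace · λ + det = 0.
  trace = 2 + 5 = 7, det = 2·5 - (-3)² = 1.
Step 2 — discriminant:
  Δ = trace² - 4·det = 49 - 4 = 45.
Step 3 — eigenvalues:
  λ = (trace ± √Δ)/2 = (7 ± 6.7082)/2,
  λ_1 = 6.8541,  λ_2 = 0.1459.

Step 4 — unit eigenvector for λ_1: solve (Sigma - λ_1 I)v = 0. First row:
  (2 - 6.8541)·v_x + (-3)·v_y = 0, i.e. (-4.8541)·v_x + (-3)·v_y = 0,
  so v ∝ (b, λ_1 - a) = (-3, 4.8541); multiply by -1 so the first entry is positive: u = (3, -4.8541).
  ||u|| = √((3)² + (-4.8541)²) = √(32.5623) ≈ 5.7063,
  v_1 = u/||u|| ≈ (0.5257, -0.8507) (||v_1|| = 1).

λ_1 = 6.8541,  λ_2 = 0.1459;  v_1 ≈ (0.5257, -0.8507)


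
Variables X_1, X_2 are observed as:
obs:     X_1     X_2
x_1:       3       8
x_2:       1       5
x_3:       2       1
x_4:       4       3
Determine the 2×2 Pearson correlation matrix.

Step 1 — column means:
  mean(X_1) = (3 + 1 + 2 + 4) / 4 = 10/4 = 2.5
  mean(X_2) = (8 + 5 + 1 + 3) / 4 = 17/4 = 4.25

Step 2 — sample variances and covariances s[i,j] = (1/(n-1)) · Σ_k (x_{k,i} - mean_i) · (x_{k,j} - mean_j), with n-1 = 3:
  s[X_1,X_1] = ((0.5)·(0.5) + (-1.5)·(-1.5) + (-0.5)·(-0.5) + (1.5)·(1.5)) / 3 = 5/3 = 1.6667
  s[X_1,X_2] = ((0.5)·(3.75) + (-1.5)·(0.75) + (-0.5)·(-3.25) + (1.5)·(-1.25)) / 3 = 0.5/3 = 0.1667
  s[X_2,X_2] = ((3.75)·(3.75) + (0.75)·(0.75) + (-3.25)·(-3.25) + (-1.25)·(-1.25)) / 3 = 26.75/3 = 8.9167
  Sample standard deviations s_i = √(s[i,i]):
  s(X_1) = √(1.6667) = 1.291
  s(X_2) = √(8.9167) = 2.9861

Step 3 — r_{ij} = s_{ij} / (s_i · s_j):
  r[X_1,X_1] = 1 (diagonal).
  r[X_1,X_2] = 0.1667 / (1.291 · 2.9861) = 0.1667 / 3.855 = 0.0432
  r[X_2,X_2] = 1 (diagonal).

R is symmetric with unit diagonal. Assembling:

R = [[1, 0.0432],
 [0.0432, 1]]


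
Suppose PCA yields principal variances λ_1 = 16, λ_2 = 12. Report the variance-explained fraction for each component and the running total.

Step 1 — total variance = trace(Sigma) = Σ λ_i = 16 + 12 = 28.

Step 2 — fraction explained by component i = λ_i / Σ λ:
  PC1: 16/28 = 0.5714
  PC2: 12/28 = 0.4286

Step 3 — cumulative fraction after k components = (λ_1 + ... + λ_k) / Σ λ:
  k = 1: 16/28 = 0.5714
  k = 2: (16 + 12)/28 = 28/28 = 1

Summary (fraction, with percent):

explained: PC1 0.5714 (57.14%), PC2 0.4286 (42.86%);  cumulative: 0.5714, 1


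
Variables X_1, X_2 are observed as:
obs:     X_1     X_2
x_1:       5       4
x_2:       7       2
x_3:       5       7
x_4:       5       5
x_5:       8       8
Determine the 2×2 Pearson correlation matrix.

Step 1 — column means:
  mean(X_1) = (5 + 7 + 5 + 5 + 8) / 5 = 30/5 = 6
  mean(X_2) = (4 + 2 + 7 + 5 + 8) / 5 = 26/5 = 5.2

Step 2 — sample variances and covariances s[i,j] = (1/(n-1)) · Σ_k (x_{k,i} - mean_i) · (x_{k,j} - mean_j), with n-1 = 4:
  s[X_1,X_1] = ((-1)·(-1) + (1)·(1) + (-1)·(-1) + (-1)·(-1) + (2)·(2)) / 4 = 8/4 = 2
  s[X_1,X_2] = ((-1)·(-1.2) + (1)·(-3.2) + (-1)·(1.8) + (-1)·(-0.2) + (2)·(2.8)) / 4 = 2/4 = 0.5
  s[X_2,X_2] = ((-1.2)·(-1.2) + (-3.2)·(-3.2) + (1.8)·(1.8) + (-0.2)·(-0.2) + (2.8)·(2.8)) / 4 = 22.8/4 = 5.7
  Sample standard deviations s_i = √(s[i,i]):
  s(X_1) = √(2) = 1.4142
  s(X_2) = √(5.7) = 2.3875

Step 3 — r_{ij} = s_{ij} / (s_i · s_j):
  r[X_1,X_1] = 1 (diagonal).
  r[X_1,X_2] = 0.5 / (1.4142 · 2.3875) = 0.5 / 3.3764 = 0.1481
  r[X_2,X_2] = 1 (diagonal).

R is symmetric with unit diagonal. Assembling:

R = [[1, 0.1481],
 [0.1481, 1]]


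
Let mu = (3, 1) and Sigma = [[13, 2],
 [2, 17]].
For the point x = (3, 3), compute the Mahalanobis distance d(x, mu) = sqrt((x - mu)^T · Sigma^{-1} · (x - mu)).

Step 1 — centre the observation: (x - mu) = (0, 2).

Step 2 — invert Sigma. det(Sigma) = 13·17 - (2)² = 217.
  Sigma^{-1} = (1/det) · [[d, -b], [-b, a]] = [[0.0783, -0.0092],
 [-0.0092, 0.0599]].

Step 3 — form the quadratic (x - mu)^T · Sigma^{-1} · (x - mu):
  Sigma^{-1} · (x - mu) = (-0.0184, 0.1198).
  (x - mu)^T · [Sigma^{-1} · (x - mu)] = (0)·(-0.0184) + (2)·(0.1198) = 0.2396.

Step 4 — take square root: d = √(0.2396) ≈ 0.4895.

d(x, mu) = √(0.2396) ≈ 0.4895


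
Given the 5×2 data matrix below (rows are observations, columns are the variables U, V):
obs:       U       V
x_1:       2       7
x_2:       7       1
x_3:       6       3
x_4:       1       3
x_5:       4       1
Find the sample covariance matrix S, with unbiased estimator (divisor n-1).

Step 1 — column means:
  mean(U) = (2 + 7 + 6 + 1 + 4) / 5 = 20/5 = 4
  mean(V) = (7 + 1 + 3 + 3 + 1) / 5 = 15/5 = 3

Step 2 — sample covariance S[i,j] = (1/(n-1)) · Σ_k (x_{k,i} - mean_i) · (x_{k,j} - mean_j), with n-1 = 4.
  S[U,U] = ((-2)·(-2) + (3)·(3) + (2)·(2) + (-3)·(-3) + (0)·(0)) / 4 = 26/4 = 6.5
  S[U,V] = ((-2)·(4) + (3)·(-2) + (2)·(0) + (-3)·(0) + (0)·(-2)) / 4 = -14/4 = -3.5
  S[V,V] = ((4)·(4) + (-2)·(-2) + (0)·(0) + (0)·(0) + (-2)·(-2)) / 4 = 24/4 = 6

S is symmetric (S[j,i] = S[i,j]). Assembling:

S = [[6.5, -3.5],
 [-3.5, 6]]


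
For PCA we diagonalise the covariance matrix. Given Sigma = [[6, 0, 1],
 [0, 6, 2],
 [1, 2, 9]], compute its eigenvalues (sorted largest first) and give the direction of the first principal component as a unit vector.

Step 1 — characteristic polynomial p(λ) = det(λI - Sigma) = λ³ - tr·λ² + c_1·λ - det, where tr = trace, c_1 = sum of the principal 2×2 minors, det = det(Sigma):
  tr = 6 + 6 + 9 = 21,
  c_1 = (6·6 - (0)²) + (6·9 - (1)²) + (6·9 - (2)²) = 36 + 53 + 50 = 139,
  det = 6·(6·9 - (2)²) - (0)·((0)·9 - (2)·(1)) + (1)·((0)·(2) - 6·(1)) = 6·(50) - (0)·(-2) + (1)·(-6) = 294.
  So p(λ) = λ³ - 21λ² + 139λ - 294.
Step 2 — look for an integer root (rational root theorem: any rational root is an integer divisor of 294). Testing λ = 6:
  p(6) = 216 - 756 + 834 - 294 = 0  ✓
  Dividing out (λ - 6): p(λ) = (λ - 6)(λ² - 15λ + 49).
Step 3 — remaining eigenvalues from the quadratic λ² - 15λ + 49 = 0:
  Δ = 15² - 4·49 = 225 - 196 = 29,  λ = (15 ± √29)/2 = (15 ± 5.3852)/2 ≈ 10.1926 or 4.8074.
  Sorted: λ_1 = 10.1926,  λ_2 = 6,  λ_3 = 4.8074  (check: sum = 21 = tr ✓).

Step 4 — unit eigenvector for λ_1 ≈ 10.1926: v spans the null space of (Sigma - λ_1 I), whose rows are
  r_1 = (-4.1926, 0, 1),  r_2 = (0, -4.1926, 2),  r_3 = (1, 2, -1.1926).
  v is orthogonal to every row, so take v ∝ r_1 × r_2 = ((0)·(2) - (1)·(-4.1926), (1)·(0) - (-4.1926)·(2), (-4.1926)·(-4.1926) - (0)·(0)) ≈ (4.1926, 8.3852, 17.5777).
  Let u = (4.1926, 8.3852, 17.5777).
  ||u|| = √((4.1926)² + (8.3852)² + (17.5777)²) = √(396.8659) ≈ 19.9215,  v_1 = u/||u|| ≈ (0.2105, 0.4209, 0.8824) (||v_1|| = 1).

λ_1 = 10.1926,  λ_2 = 6,  λ_3 = 4.8074;  v_1 ≈ (0.2105, 0.4209, 0.8824)


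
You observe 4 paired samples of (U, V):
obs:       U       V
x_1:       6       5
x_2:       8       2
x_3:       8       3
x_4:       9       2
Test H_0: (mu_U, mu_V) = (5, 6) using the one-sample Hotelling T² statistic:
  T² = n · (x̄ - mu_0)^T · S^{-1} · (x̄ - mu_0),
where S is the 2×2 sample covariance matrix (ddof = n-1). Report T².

Step 1 — sample mean vector:
  mean(U) = (6 + 8 + 8 + 9) / 4 = 31/4 = 7.75
  mean(V) = (5 + 2 + 3 + 2) / 4 = 12/4 = 3
  x̄ = (7.75, 3),  deviation x̄ - mu_0 = (7.75, 3) - (5, 6) = (2.75, -3).

Step 2 — sample covariance matrix, S[i,j] = (1/(n-1)) · Σ_k (x_{k,i} - mean_i) · (x_{k,j} - mean_j), divisor n-1 = 3:
  S[U,U] = ((-1.75)·(-1.75) + (0.25)·(0.25) + (0.25)·(0.25) + (1.25)·(1.25)) / 3 = 4.75/3 = 1.5833
  S[U,V] = ((-1.75)·(2) + (0.25)·(-1) + (0.25)·(0) + (1.25)·(-1)) / 3 = -5/3 = -1.6667
  S[V,V] = ((2)·(2) + (-1)·(-1) + (0)·(0) + (-1)·(-1)) / 3 = 6/3 = 2
  S = [[1.5833, -1.6667],
 [-1.6667, 2]].

Step 3 — invert S. det(S) = 1.5833·2 - (-1.6667)² = 0.3889.
  S^{-1} = (1/det) · [[d, -b], [-b, a]] = [[5.1429, 4.2857],
 [4.2857, 4.0714]].

Step 4 — quadratic form (x̄ - mu_0)^T · S^{-1} · (x̄ - mu_0):
  S^{-1} · (x̄ - mu_0) = (1.2857, -0.4286),
  (x̄ - mu_0)^T · [...] = (2.75)·(1.2857) + (-3)·(-0.4286) = 4.8214.

Step 5 — scale by n: T² = 4 · 4.8214 = 19.2857.

T² ≈ 19.2857


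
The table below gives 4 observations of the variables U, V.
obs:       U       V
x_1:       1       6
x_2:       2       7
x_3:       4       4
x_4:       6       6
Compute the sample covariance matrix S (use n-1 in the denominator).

Step 1 — column means:
  mean(U) = (1 + 2 + 4 + 6) / 4 = 13/4 = 3.25
  mean(V) = (6 + 7 + 4 + 6) / 4 = 23/4 = 5.75

Step 2 — sample covariance S[i,j] = (1/(n-1)) · Σ_k (x_{k,i} - mean_i) · (x_{k,j} - mean_j), with n-1 = 3.
  S[U,U] = ((-2.25)·(-2.25) + (-1.25)·(-1.25) + (0.75)·(0.75) + (2.75)·(2.75)) / 3 = 14.75/3 = 4.9167
  S[U,V] = ((-2.25)·(0.25) + (-1.25)·(1.25) + (0.75)·(-1.75) + (2.75)·(0.25)) / 3 = -2.75/3 = -0.9167
  S[V,V] = ((0.25)·(0.25) + (1.25)·(1.25) + (-1.75)·(-1.75) + (0.25)·(0.25)) / 3 = 4.75/3 = 1.5833

S is symmetric (S[j,i] = S[i,j]). Assembling:

S = [[4.9167, -0.9167],
 [-0.9167, 1.5833]]


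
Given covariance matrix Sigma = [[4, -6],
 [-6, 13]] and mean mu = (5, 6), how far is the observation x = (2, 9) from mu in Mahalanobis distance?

Step 1 — centre the observation: (x - mu) = (-3, 3).

Step 2 — invert Sigma. det(Sigma) = 4·13 - (-6)² = 16.
  Sigma^{-1} = (1/det) · [[d, -b], [-b, a]] = [[0.8125, 0.375],
 [0.375, 0.25]].

Step 3 — form the quadratic (x - mu)^T · Sigma^{-1} · (x - mu):
  Sigma^{-1} · (x - mu) = (-1.3125, -0.375).
  (x - mu)^T · [Sigma^{-1} · (x - mu)] = (-3)·(-1.3125) + (3)·(-0.375) = 2.8125.

Step 4 — take square root: d = √(2.8125) ≈ 1.6771.

d(x, mu) = √(2.8125) ≈ 1.6771


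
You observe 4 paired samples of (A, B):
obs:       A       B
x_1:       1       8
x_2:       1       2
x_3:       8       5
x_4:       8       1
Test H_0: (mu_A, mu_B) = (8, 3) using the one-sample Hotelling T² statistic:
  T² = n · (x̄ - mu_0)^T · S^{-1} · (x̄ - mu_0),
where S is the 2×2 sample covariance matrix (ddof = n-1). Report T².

Step 1 — sample mean vector:
  mean(A) = (1 + 1 + 8 + 8) / 4 = 18/4 = 4.5
  mean(B) = (8 + 2 + 5 + 1) / 4 = 16/4 = 4
  x̄ = (4.5, 4),  deviation x̄ - mu_0 = (4.5, 4) - (8, 3) = (-3.5, 1).

Step 2 — sample covariance matrix, S[i,j] = (1/(n-1)) · Σ_k (x_{k,i} - mean_i) · (x_{k,j} - mean_j), divisor n-1 = 3:
  S[A,A] = ((-3.5)·(-3.5) + (-3.5)·(-3.5) + (3.5)·(3.5) + (3.5)·(3.5)) / 3 = 49/3 = 16.3333
  S[A,B] = ((-3.5)·(4) + (-3.5)·(-2) + (3.5)·(1) + (3.5)·(-3)) / 3 = -14/3 = -4.6667
  S[B,B] = ((4)·(4) + (-2)·(-2) + (1)·(1) + (-3)·(-3)) / 3 = 30/3 = 10
  S = [[16.3333, -4.6667],
 [-4.6667, 10]].

Step 3 — invert S. det(S) = 16.3333·10 - (-4.6667)² = 141.5556.
  S^{-1} = (1/det) · [[d, -b], [-b, a]] = [[0.0706, 0.033],
 [0.033, 0.1154]].

Step 4 — quadratic form (x̄ - mu_0)^T · S^{-1} · (x̄ - mu_0):
  S^{-1} · (x̄ - mu_0) = (-0.2143, 0),
  (x̄ - mu_0)^T · [...] = (-3.5)·(-0.2143) + (1)·(0) = 0.75.

Step 5 — scale by n: T² = 4 · 0.75 = 3.

T² ≈ 3


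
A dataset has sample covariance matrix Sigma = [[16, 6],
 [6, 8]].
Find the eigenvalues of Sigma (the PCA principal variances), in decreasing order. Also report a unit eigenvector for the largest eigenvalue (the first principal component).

Step 1 — characteristic polynomial of 2×2 Sigma:
  det(Sigma - λI) = λ² - trace · λ + det = 0.
  trace = 16 + 8 = 24, det = 16·8 - (6)² = 92.
Step 2 — discriminant:
  Δ = trace² - 4·det = 576 - 368 = 208.
Step 3 — eigenvalues:
  λ = (trace ± √Δ)/2 = (24 ± 14.4222)/2,
  λ_1 = 19.2111,  λ_2 = 4.7889.

Step 4 — unit eigenvector for λ_1: solve (Sigma - λ_1 I)v = 0. First row:
  (16 - 19.2111)·v_x + (6)·v_y = 0, i.e. (-3.2111)·v_x + (6)·v_y = 0,
  so v ∝ (b, λ_1 - a) = (6, 3.2111) = u.
  ||u|| = √((6)² + (3.2111)²) = √(46.3112) ≈ 6.8052,
  v_1 = u/||u|| ≈ (0.8817, 0.4719) (||v_1|| = 1).

λ_1 = 19.2111,  λ_2 = 4.7889;  v_1 ≈ (0.8817, 0.4719)


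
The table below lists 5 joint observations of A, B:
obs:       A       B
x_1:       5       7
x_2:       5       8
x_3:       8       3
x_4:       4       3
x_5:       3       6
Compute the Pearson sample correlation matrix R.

Step 1 — column means:
  mean(A) = (5 + 5 + 8 + 4 + 3) / 5 = 25/5 = 5
  mean(B) = (7 + 8 + 3 + 3 + 6) / 5 = 27/5 = 5.4

Step 2 — sample variances and covariances s[i,j] = (1/(n-1)) · Σ_k (x_{k,i} - mean_i) · (x_{k,j} - mean_j), with n-1 = 4:
  s[A,A] = ((0)·(0) + (0)·(0) + (3)·(3) + (-1)·(-1) + (-2)·(-2)) / 4 = 14/4 = 3.5
  s[A,B] = ((0)·(1.6) + (0)·(2.6) + (3)·(-2.4) + (-1)·(-2.4) + (-2)·(0.6)) / 4 = -6/4 = -1.5
  s[B,B] = ((1.6)·(1.6) + (2.6)·(2.6) + (-2.4)·(-2.4) + (-2.4)·(-2.4) + (0.6)·(0.6)) / 4 = 21.2/4 = 5.3
  Sample standard deviations s_i = √(s[i,i]):
  s(A) = √(3.5) = 1.8708
  s(B) = √(5.3) = 2.3022

Step 3 — r_{ij} = s_{ij} / (s_i · s_j):
  r[A,A] = 1 (diagonal).
  r[A,B] = -1.5 / (1.8708 · 2.3022) = -1.5 / 4.307 = -0.3483
  r[B,B] = 1 (diagonal).

R is symmetric with unit diagonal. Assembling:

R = [[1, -0.3483],
 [-0.3483, 1]]


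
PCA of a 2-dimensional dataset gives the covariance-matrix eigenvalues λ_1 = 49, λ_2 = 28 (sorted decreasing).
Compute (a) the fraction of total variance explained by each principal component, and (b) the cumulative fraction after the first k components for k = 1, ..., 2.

Step 1 — total variance = trace(Sigma) = Σ λ_i = 49 + 28 = 77.

Step 2 — fraction explained by component i = λ_i / Σ λ:
  PC1: 49/77 = 0.6364
  PC2: 28/77 = 0.3636

Step 3 — cumulative fraction after k components = (λ_1 + ... + λ_k) / Σ λ:
  k = 1: 49/77 = 0.6364
  k = 2: (49 + 28)/77 = 77/77 = 1

Summary (fraction, with percent):

explained: PC1 0.6364 (63.64%), PC2 0.3636 (36.36%);  cumulative: 0.6364, 1


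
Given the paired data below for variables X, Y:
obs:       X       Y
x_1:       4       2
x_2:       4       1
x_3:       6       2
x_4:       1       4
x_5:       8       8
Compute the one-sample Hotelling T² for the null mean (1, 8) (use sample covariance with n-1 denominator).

Step 1 — sample mean vector:
  mean(X) = (4 + 4 + 6 + 1 + 8) / 5 = 23/5 = 4.6
  mean(Y) = (2 + 1 + 2 + 4 + 8) / 5 = 17/5 = 3.4
  x̄ = (4.6, 3.4),  deviation x̄ - mu_0 = (4.6, 3.4) - (1, 8) = (3.6, -4.6).

Step 2 — sample covariance matrix, S[i,j] = (1/(n-1)) · Σ_k (x_{k,i} - mean_i) · (x_{k,j} - mean_j), divisor n-1 = 4:
  S[X,X] = ((-0.6)·(-0.6) + (-0.6)·(-0.6) + (1.4)·(1.4) + (-3.6)·(-3.6) + (3.4)·(3.4)) / 4 = 27.2/4 = 6.8
  S[X,Y] = ((-0.6)·(-1.4) + (-0.6)·(-2.4) + (1.4)·(-1.4) + (-3.6)·(0.6) + (3.4)·(4.6)) / 4 = 13.8/4 = 3.45
  S[Y,Y] = ((-1.4)·(-1.4) + (-2.4)·(-2.4) + (-1.4)·(-1.4) + (0.6)·(0.6) + (4.6)·(4.6)) / 4 = 31.2/4 = 7.8
  S = [[6.8, 3.45],
 [3.45, 7.8]].

Step 3 — invert S. det(S) = 6.8·7.8 - (3.45)² = 41.1375.
  S^{-1} = (1/det) · [[d, -b], [-b, a]] = [[0.1896, -0.0839],
 [-0.0839, 0.1653]].

Step 4 — quadratic form (x̄ - mu_0)^T · S^{-1} · (x̄ - mu_0):
  S^{-1} · (x̄ - mu_0) = (1.0684, -1.0623),
  (x̄ - mu_0)^T · [...] = (3.6)·(1.0684) + (-4.6)·(-1.0623) = 8.7327.

Step 5 — scale by n: T² = 5 · 8.7327 = 43.6633.

T² ≈ 43.6633


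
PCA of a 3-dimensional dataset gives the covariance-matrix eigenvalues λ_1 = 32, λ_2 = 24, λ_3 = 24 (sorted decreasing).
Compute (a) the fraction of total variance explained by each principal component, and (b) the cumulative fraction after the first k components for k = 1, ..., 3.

Step 1 — total variance = trace(Sigma) = Σ λ_i = 32 + 24 + 24 = 80.

Step 2 — fraction explained by component i = λ_i / Σ λ:
  PC1: 32/80 = 0.4
  PC2: 24/80 = 0.3
  PC3: 24/80 = 0.3

Step 3 — cumulative fraction after k components = (λ_1 + ... + λ_k) / Σ λ:
  k = 1: 32/80 = 0.4
  k = 2: (32 + 24)/80 = 56/80 = 0.7
  k = 3: (32 + 24 + 24)/80 = 80/80 = 1

Summary (fraction, with percent):

explained: PC1 0.4 (40%), PC2 0.3 (30%), PC3 0.3 (30%);  cumulative: 0.4, 0.7, 1
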